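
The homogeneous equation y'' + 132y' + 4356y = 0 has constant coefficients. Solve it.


Characteristic equation: r² + 132r + 4356 = 0, i.e. (r + 66)² = 0.
Repeated root r = -66; include an x factor for the second linearly independent solution.
General solution: y = (C₁ + C₂x)e^(-66x).


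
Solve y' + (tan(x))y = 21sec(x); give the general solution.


P(x) = tan(x) ⇒ μ = e^(∫tan(x)dx) = sec(x).
(sec(x) y)' = 21sec²(x) ⇒ sec(x) y = 21tan(x) + C.
Multiply by cos(x): y = 21sin(x) + C·cos(x).


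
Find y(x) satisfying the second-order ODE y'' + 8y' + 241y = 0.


Characteristic equation: r² + 8r + 241 = 0.
Discriminant is negative; roots r = -4 ± 15i (complex conjugate pair).
General solution uses e^(α x)(C₁ cos(β x) + C₂ sin(β x)): y = e^(-4x)(C₁cos(15x) + C₂sin(15x)).


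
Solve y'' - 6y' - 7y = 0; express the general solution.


Characteristic equation: r² - 6r - 7 = 0.
Factor: (r - 7)(r + 1) = 0 ⇒ r = 7, -1 (distinct real).
General solution: y = C₁e^(7x) + C₂e^(-x).


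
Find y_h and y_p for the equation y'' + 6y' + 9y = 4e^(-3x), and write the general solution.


Characteristic polynomial (r + 3)² = 0; repeated root r = -3.
y_h = (C₁ + C₂x)e^(-3x). Forcing matches the repeated root (resonance), so try y_p = Ax² e^(-3x).
Substitute and solve for A: 2A = 4, so A = 2.
General solution: y = (C₁ + C₂x + 2x²)e^(-3x).


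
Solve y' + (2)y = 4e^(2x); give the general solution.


P(x) = 2 ⇒ μ = e^(2x).
(μ y)' = 4e^(4x) ⇒ μ y = (4/4)e^(4x) + C.
Divide by μ: y = e^(2x) + Ce^(-2x).


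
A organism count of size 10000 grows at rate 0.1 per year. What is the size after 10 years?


The ODE dP/dt = 0.1P has solution P(t) = P(0)e^(0.1t).
Substitute P(0) = 10000 and t = 10: P(10) = 10000 e^(1.00) ≈ 27183.


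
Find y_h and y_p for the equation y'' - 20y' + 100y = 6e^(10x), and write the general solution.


Characteristic polynomial (r - 10)² = 0; repeated root r = 10.
y_h = (C₁ + C₂x)e^(10x). Forcing matches the repeated root (resonance), so try y_p = Ax² e^(10x).
Substitute and solve for A: 2A = 6, so A = 3.
General solution: y = (C₁ + C₂x + 3x²)e^(10x).


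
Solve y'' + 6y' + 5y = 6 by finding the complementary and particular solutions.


Characteristic roots of r² + 6r + 5 = 0 are -5, -1.
y_h = C₁e^(-5x) + C₂e^(-x).
Constant forcing; try y_p = A. Then 5A = 6 ⇒ A = 6/5.
General solution: y = C₁e^(-5x) + C₂e^(-x) + 6/5.


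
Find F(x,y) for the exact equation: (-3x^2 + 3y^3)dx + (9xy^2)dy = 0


Check exactness: ∂M/∂y = 9y^2 and ∂N/∂x = 9y^2; equal, so the equation is exact.
Integrate M with respect to x (treating y as constant): ∫M dx = -x^3 + 3xy^3 + h(y).
Differentiate w.r.t. y and set equal to N: all terms match, so h'(y) = 0 and h is a constant absorbed into C.
General solution: -x^3 + 3xy^3 = C.


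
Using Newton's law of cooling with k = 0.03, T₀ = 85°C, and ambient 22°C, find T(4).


Newton's law: dT/dt = -k(T - T_a) has solution T(t) = T_a + (T₀ - T_a)e^(-kt).
Plug in T_a = 22, T₀ = 85, k = 0.03, t = 4: T(4) = 22 + (63)e^(-0.12) ≈ 77.9°C.


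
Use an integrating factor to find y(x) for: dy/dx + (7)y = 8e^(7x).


P(x) = 7 ⇒ μ = e^(7x).
(μ y)' = 8e^(14x) ⇒ μ y = (8/14)e^(14x) + C.
Divide by μ: y = (4/7)e^(7x) + Ce^(-7x).


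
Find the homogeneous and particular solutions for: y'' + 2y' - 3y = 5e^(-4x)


Characteristic roots of r² + 2r - 3 = 0 are 1, -3.
y_h = C₁e^(x) + C₂e^(-3x).
Forcing exponent -4 is not a characteristic root; try y_p = Ae^(-4x).
Substitute: A·(16 + (2)·-4 + (-3)) = A·5 = 5, so A = 1.
General solution: y = C₁e^(x) + C₂e^(-3x) + e^(-4x).


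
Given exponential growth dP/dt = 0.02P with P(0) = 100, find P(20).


The ODE dP/dt = 0.02P has solution P(t) = P(0)e^(0.02t).
Substitute P(0) = 100 and t = 20: P(20) = 100 e^(0.40) ≈ 149.


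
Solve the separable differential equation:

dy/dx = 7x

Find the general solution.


Integrate both sides with respect to x: y = ∫ 7x dx = (7/2)x^2 + C.


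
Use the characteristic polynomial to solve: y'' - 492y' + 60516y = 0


Characteristic equation: r² - 492r + 60516 = 0, i.e. (r - 246)² = 0.
Repeated root r = 246; include an x factor for the second linearly independent solution.
General solution: y = (C₁ + C₂x)e^(246x).


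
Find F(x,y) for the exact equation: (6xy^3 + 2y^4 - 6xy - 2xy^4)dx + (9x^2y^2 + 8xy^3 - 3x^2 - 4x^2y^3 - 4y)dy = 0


Check exactness: ∂M/∂y = 18xy^2 + 8y^3 - 6x - 8xy^3 and ∂N/∂x = 18xy^2 + 8y^3 - 6x - 8xy^3; equal, so the equation is exact.
Integrate M with respect to x (treating y as constant): ∫M dx = 3x^2y^3 + 2xy^4 - 3x^2y - x^2y^4 + h(y).
Differentiate w.r.t. y and set equal to N: the x-dependent terms already match, leaving h'(y) = -4y. Integrate: h(y) = -2y^2.
So F(x,y) = 3x^2y^3 + 2xy^4 - 3x^2y - x^2y^4 - 2y^2.
General solution: 3x^2y^3 + 2xy^4 - 3x^2y - x^2y^4 - 2y^2 = C.


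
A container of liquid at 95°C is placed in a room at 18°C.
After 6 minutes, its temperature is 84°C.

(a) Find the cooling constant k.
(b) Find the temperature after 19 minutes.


Newton's law: T(t) = T_a + (T₀ - T_a)e^(-kt).
(a) Use T(6) = 84: (84 - 18)/(95 - 18) = e^(-k·6), so k = -ln(0.857)/6 ≈ 0.0257.
(b) Apply k to t = 19: T(19) = 18 + (77)e^(-0.488) ≈ 65.3°C.


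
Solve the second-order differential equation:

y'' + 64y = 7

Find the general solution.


Homogeneous part: r² + 64 = 0 ⇒ r = ±8i, so y_h = C₁cos(8x) + C₂sin(8x).
Try constant y_p = A; plug in: 64A = 7 ⇒ A = 7/64.
General solution: y = C₁cos(8x) + C₂sin(8x) + 7/64.


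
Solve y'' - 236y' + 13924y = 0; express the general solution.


Characteristic equation: r² - 236r + 13924 = 0, i.e. (r - 118)² = 0.
Repeated root r = 118; include an x factor for the second linearly independent solution.
General solution: y = (C₁ + C₂x)e^(118x).


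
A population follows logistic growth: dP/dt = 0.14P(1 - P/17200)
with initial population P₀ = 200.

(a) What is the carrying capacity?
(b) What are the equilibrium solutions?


Logistic ODE dP/dt = 0.14P(1 - P/17200) has equilibria where dP/dt = 0, i.e. P = 0 or P = 17200.
The coefficient (1 - P/K) = 0 when P = K, identifying K = 17200 as the carrying capacity.
(a) K = 17200; (b) equilibria P = 0 and P = 17200.


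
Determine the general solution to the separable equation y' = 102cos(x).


g(y) = 1, so integrate directly: y = ∫ 102cos(x) dx = 102sin(x) + C.


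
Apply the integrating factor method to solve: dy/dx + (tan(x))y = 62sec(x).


P(x) = tan(x) ⇒ μ = e^(∫tan(x)dx) = sec(x).
(sec(x) y)' = 62sec²(x) ⇒ sec(x) y = 62tan(x) + C.
Multiply by cos(x): y = 62sin(x) + C·cos(x).


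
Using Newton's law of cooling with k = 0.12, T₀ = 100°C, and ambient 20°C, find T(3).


Newton's law: dT/dt = -k(T - T_a) has solution T(t) = T_a + (T₀ - T_a)e^(-kt).
Plug in T_a = 20, T₀ = 100, k = 0.12, t = 3: T(3) = 20 + (80)e^(-0.36) ≈ 75.8°C.


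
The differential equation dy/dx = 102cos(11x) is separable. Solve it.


g(y) = 1, so integrate directly: y = ∫ 102cos(11x) dx = (102/11)sin(11x) + C.


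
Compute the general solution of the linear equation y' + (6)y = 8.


P(x) = 6, Q(x) = 8; integrating factor μ = e^(6x).
(μ y)' = 8e^(6x) ⇒ μ y = (4/3)e^(6x) + C.
Divide by μ: y = 4/3 + Ce^(-6x).


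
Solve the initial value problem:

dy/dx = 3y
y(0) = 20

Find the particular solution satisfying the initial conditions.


General solution of y' = 3y is y = Ce^(3x).
Apply y(0) = 20: C = 20.
Particular solution: y = 20e^(3x).


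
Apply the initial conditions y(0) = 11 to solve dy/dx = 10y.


General solution of y' = 10y is y = Ce^(10x).
Apply y(0) = 11: C = 11.
Particular solution: y = 11e^(10x).


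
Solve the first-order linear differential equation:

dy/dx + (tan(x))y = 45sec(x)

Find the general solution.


P(x) = tan(x) ⇒ μ = e^(∫tan(x)dx) = sec(x).
(sec(x) y)' = 45sec²(x) ⇒ sec(x) y = 45tan(x) + C.
Multiply by cos(x): y = 45sin(x) + C·cos(x).


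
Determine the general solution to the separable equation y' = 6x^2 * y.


Separate variables: dy/y = 6x^2 dx.
Integrate: ln|y| = 2x^3 + C₀.
Exponentiate: y = Ce^(2x^3).


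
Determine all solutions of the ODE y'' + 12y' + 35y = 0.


Characteristic equation: r² + 12r + 35 = 0.
Factor: (r + 7)(r + 5) = 0 ⇒ r = -7, -5 (distinct real).
General solution: y = C₁e^(-7x) + C₂e^(-5x).


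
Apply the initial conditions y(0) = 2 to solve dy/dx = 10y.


General solution of y' = 10y is y = Ce^(10x).
Apply y(0) = 2: C = 2.
Particular solution: y = 2e^(10x).


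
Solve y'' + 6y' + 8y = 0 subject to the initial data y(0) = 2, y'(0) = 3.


Characteristic roots of r² + 6r + 8 = 0 are -2, -4.
General solution y = c₁ e^(-2x) + c₂ e^(-4x).
Apply y(0) = 2: c₁ + c₂ = 2. Apply y'(0) = 3: -2 c₁ - 4 c₂ = 3.
Solve: c₁ = 11/2, c₂ = -7/2.
Particular solution: y = (11/2)e^(-2x) - (7/2)e^(-4x).


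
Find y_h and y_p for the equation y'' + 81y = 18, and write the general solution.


Homogeneous part: r² + 81 = 0 ⇒ r = ±9i, so y_h = C₁cos(9x) + C₂sin(9x).
Try constant y_p = A; plug in: 81A = 18 ⇒ A = 2/9.
General solution: y = C₁cos(9x) + C₂sin(9x) + 2/9.


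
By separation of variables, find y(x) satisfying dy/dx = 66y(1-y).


Separate: dy/[y(1-y)] = 66 dx.
Partial fractions: 1/[y(1-y)] = 1/y + 1/(1-y).
Integrate: ln|y/(1-y)| = 66x + C₀.
Solve for y: y = 1/(1 + Ce^(-66x)).


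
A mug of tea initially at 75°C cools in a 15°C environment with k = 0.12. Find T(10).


Newton's law: dT/dt = -k(T - T_a) has solution T(t) = T_a + (T₀ - T_a)e^(-kt).
Plug in T_a = 15, T₀ = 75, k = 0.12, t = 10: T(10) = 15 + (60)e^(-1.20) ≈ 33.1°C.


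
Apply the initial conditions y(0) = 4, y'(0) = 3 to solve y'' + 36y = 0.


Characteristic roots of r² + 36 = 0 are ±6i, so y = C₁cos(6x) + C₂sin(6x).
Apply y(0) = 4: C₁ = 4. Differentiate and apply y'(0) = 3: 6·C₂ = 3, so C₂ = 1/2.
Particular solution: y = 4cos(6x) + (1/2)sin(6x).


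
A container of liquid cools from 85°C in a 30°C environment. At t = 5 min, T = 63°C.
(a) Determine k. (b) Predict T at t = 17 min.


Newton's law: T(t) = T_a + (T₀ - T_a)e^(-kt).
(a) Use T(5) = 63: (63 - 30)/(85 - 30) = e^(-k·5), so k = -ln(0.600)/5 ≈ 0.1022.
(b) Apply k to t = 17: T(17) = 30 + (55)e^(-1.737) ≈ 39.7°C.


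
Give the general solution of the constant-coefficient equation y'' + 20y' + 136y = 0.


Characteristic equation: r² + 20r + 136 = 0.
Discriminant is negative; roots r = -10 ± 6i (complex conjugate pair).
General solution uses e^(α x)(C₁ cos(β x) + C₂ sin(β x)): y = e^(-10x)(C₁cos(6x) + C₂sin(6x)).


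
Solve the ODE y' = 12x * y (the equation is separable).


Separate variables: dy/y = 12x dx.
Integrate: ln|y| = 6x^2 + C₀.
Exponentiate: y = Ce^(6x^2).


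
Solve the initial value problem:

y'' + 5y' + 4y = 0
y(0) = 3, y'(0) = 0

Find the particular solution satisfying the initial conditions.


Characteristic roots of r² + 5r + 4 = 0 are -4, -1.
General solution y = c₁ e^(-4x) + c₂ e^(-x).
Apply y(0) = 3: c₁ + c₂ = 3. Apply y'(0) = 0: -4 c₁ - 1 c₂ = 0.
Solve: c₁ = -1, c₂ = 4.
Particular solution: y = -e^(-4x) + 4e^(-x).


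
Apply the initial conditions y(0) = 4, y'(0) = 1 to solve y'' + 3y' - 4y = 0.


Characteristic roots of r² + 3r - 4 = 0 are -4, 1.
General solution y = c₁ e^(-4x) + c₂ e^(x).
Apply y(0) = 4: c₁ + c₂ = 4. Apply y'(0) = 1: -4 c₁ + 1 c₂ = 1.
Solve: c₁ = 3/5, c₂ = 17/5.
Particular solution: y = (3/5)e^(-4x) + (17/5)e^(x).


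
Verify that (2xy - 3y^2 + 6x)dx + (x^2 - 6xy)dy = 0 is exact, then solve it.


Check exactness: ∂M/∂y = 2x - 6y and ∂N/∂x = 2x - 6y; equal, so the equation is exact.
Integrate M with respect to x (treating y as constant): ∫M dx = x^2y - 3xy^2 + 3x^2 + h(y).
Differentiate w.r.t. y and set equal to N: all terms match, so h'(y) = 0 and h is a constant absorbed into C.
General solution: x^2y - 3xy^2 + 3x^2 = C.


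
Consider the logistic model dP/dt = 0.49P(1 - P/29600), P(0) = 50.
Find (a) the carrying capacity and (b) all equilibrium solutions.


Logistic ODE dP/dt = 0.49P(1 - P/29600) has equilibria where dP/dt = 0, i.e. P = 0 or P = 29600.
The coefficient (1 - P/K) = 0 when P = K, identifying K = 29600 as the carrying capacity.
(a) K = 29600; (b) equilibria P = 0 and P = 29600.


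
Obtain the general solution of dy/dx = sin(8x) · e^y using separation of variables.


Separate: e^(-y) dy = sin(8x) dx.
Integrate: -e^(-y) = -(1/8)cos(8x) + C₀.
Rearrange: e^(-y) = (1/8)cos(8x) + C.


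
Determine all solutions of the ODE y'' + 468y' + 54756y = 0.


Characteristic equation: r² + 468r + 54756 = 0, i.e. (r + 234)² = 0.
Repeated root r = -234; include an x factor for the second linearly independent solution.
General solution: y = (C₁ + C₂x)e^(-234x).


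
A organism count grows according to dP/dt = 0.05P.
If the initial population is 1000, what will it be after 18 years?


The ODE dP/dt = 0.05P has solution P(t) = P(0)e^(0.05t).
Substitute P(0) = 1000 and t = 18: P(18) = 1000 e^(0.90) ≈ 2460.


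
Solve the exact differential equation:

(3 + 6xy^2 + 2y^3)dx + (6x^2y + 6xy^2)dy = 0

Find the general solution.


Check exactness: ∂M/∂y = 12xy + 6y^2 and ∂N/∂x = 12xy + 6y^2; equal, so the equation is exact.
Integrate M with respect to x (treating y as constant): ∫M dx = 3x + 3x^2y^2 + 2xy^3 + h(y).
Differentiate w.r.t. y and set equal to N: all terms match, so h'(y) = 0 and h is a constant absorbed into C.
General solution: 3x + 3x^2y^2 + 2xy^3 = C.


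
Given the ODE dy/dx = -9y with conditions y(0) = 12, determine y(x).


General solution of y' = -9y is y = Ce^(-9x).
Apply y(0) = 12: C = 12.
Particular solution: y = 12e^(-9x).


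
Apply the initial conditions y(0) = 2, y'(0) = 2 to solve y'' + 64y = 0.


Characteristic roots of r² + 64 = 0 are ±8i, so y = C₁cos(8x) + C₂sin(8x).
Apply y(0) = 2: C₁ = 2. Differentiate and apply y'(0) = 2: 8·C₂ = 2, so C₂ = 1/4.
Particular solution: y = 2cos(8x) + (1/4)sin(8x).


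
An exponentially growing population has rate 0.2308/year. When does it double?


Exponential growth: P(t) = P₀ e^(0.2308t). Set P(t)/P₀ = 2: e^(0.2308t) = 2.
Solve: t = ln(2)/0.2308 ≈ 3.00 years.


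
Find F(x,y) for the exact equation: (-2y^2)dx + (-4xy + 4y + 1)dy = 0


Check exactness: ∂M/∂y = -4y and ∂N/∂x = -4y; equal, so the equation is exact.
Integrate M with respect to x (treating y as constant): ∫M dx = -2xy^2 + h(y).
Differentiate w.r.t. y and set equal to N: the x-dependent terms already match, leaving h'(y) = 4y + 1. Integrate: h(y) = 2y^2 + y.
So F(x,y) = -2xy^2 + 2y^2 + y.
General solution: -2xy^2 + 2y^2 + y = C.


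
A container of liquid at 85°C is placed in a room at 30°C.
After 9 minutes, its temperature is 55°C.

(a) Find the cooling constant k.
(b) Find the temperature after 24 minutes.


Newton's law: T(t) = T_a + (T₀ - T_a)e^(-kt).
(a) Use T(9) = 55: (55 - 30)/(85 - 30) = e^(-k·9), so k = -ln(0.455)/9 ≈ 0.0876.
(b) Apply k to t = 24: T(24) = 30 + (55)e^(-2.103) ≈ 36.7°C.


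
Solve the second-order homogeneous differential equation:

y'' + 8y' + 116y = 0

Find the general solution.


Characteristic equation: r² + 8r + 116 = 0.
Discriminant is negative; roots r = -4 ± 10i (complex conjugate pair).
General solution uses e^(α x)(C₁ cos(β x) + C₂ sin(β x)): y = e^(-4x)(C₁cos(10x) + C₂sin(10x)).


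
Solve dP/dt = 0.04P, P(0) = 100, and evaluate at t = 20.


The ODE dP/dt = 0.04P has solution P(t) = P(0)e^(0.04t).
Substitute P(0) = 100 and t = 20: P(20) = 100 e^(0.80) ≈ 223.


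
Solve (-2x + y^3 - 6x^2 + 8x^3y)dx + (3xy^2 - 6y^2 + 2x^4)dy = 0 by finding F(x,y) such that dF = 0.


Check exactness: ∂M/∂y = 3y^2 + 8x^3 and ∂N/∂x = 3y^2 + 8x^3; equal, so the equation is exact.
Integrate M with respect to x (treating y as constant): ∫M dx = -x^2 + xy^3 - 2x^3 + 2x^4y + h(y).
Differentiate w.r.t. y and set equal to N: the x-dependent terms already match, leaving h'(y) = -6y^2. Integrate: h(y) = -2y^3.
So F(x,y) = -x^2 + xy^3 - 2x^3 - 2y^3 + 2x^4y.
General solution: -x^2 + xy^3 - 2x^3 - 2y^3 + 2x^4y = C.


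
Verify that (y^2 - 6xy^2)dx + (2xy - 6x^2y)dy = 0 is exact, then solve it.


Check exactness: ∂M/∂y = 2y - 12xy and ∂N/∂x = 2y - 12xy; equal, so the equation is exact.
Integrate M with respect to x (treating y as constant): ∫M dx = xy^2 - 3x^2y^2 + h(y).
Differentiate w.r.t. y and set equal to N: all terms match, so h'(y) = 0 and h is a constant absorbed into C.
General solution: xy^2 - 3x^2y^2 = C.


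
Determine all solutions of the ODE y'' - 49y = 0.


Characteristic equation: r² - 49 = 0.
Factor: (r + 7)(r - 7) = 0 ⇒ r = -7, 7 (distinct real).
General solution: y = C₁e^(-7x) + C₂e^(7x).


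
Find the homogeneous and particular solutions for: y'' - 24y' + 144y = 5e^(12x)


Characteristic polynomial (r - 12)² = 0; repeated root r = 12.
y_h = (C₁ + C₂x)e^(12x). Forcing matches the repeated root (resonance), so try y_p = Ax² e^(12x).
Substitute and solve for A: 2A = 5, so A = 5/2.
General solution: y = (C₁ + C₂x + (5/2)x²)e^(12x).


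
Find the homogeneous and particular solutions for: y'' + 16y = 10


Homogeneous part: r² + 16 = 0 ⇒ r = ±4i, so y_h = C₁cos(4x) + C₂sin(4x).
Try constant y_p = A; plug in: 16A = 10 ⇒ A = 5/8.
General solution: y = C₁cos(4x) + C₂sin(4x) + 5/8.


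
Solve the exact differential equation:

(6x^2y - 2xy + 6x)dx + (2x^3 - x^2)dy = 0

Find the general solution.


Check exactness: ∂M/∂y = 6x^2 - 2x and ∂N/∂x = 6x^2 - 2x; equal, so the equation is exact.
Integrate M with respect to x (treating y as constant): ∫M dx = 2x^3y - x^2y + 3x^2 + h(y).
Differentiate w.r.t. y and set equal to N: all terms match, so h'(y) = 0 and h is a constant absorbed into C.
General solution: 2x^3y - x^2y + 3x^2 = C.


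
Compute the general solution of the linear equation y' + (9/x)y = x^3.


P(x) = 9/x ⇒ μ = x^9.
(x^9 y)' = x^12 ⇒ x^9 y = x^13/(13) + C.
Solve for y: y = (1/13)x^4 + C/x^9.


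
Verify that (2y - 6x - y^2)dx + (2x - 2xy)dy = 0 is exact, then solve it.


Check exactness: ∂M/∂y = 2 - 2y and ∂N/∂x = 2 - 2y; equal, so the equation is exact.
Integrate M with respect to x (treating y as constant): ∫M dx = 2xy - 3x^2 - xy^2 + h(y).
Differentiate w.r.t. y and set equal to N: all terms match, so h'(y) = 0 and h is a constant absorbed into C.
General solution: 2xy - 3x^2 - xy^2 = C.


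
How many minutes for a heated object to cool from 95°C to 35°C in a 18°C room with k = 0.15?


From T(t) = T_a + (T₀ - T_a)e^(-kt), set T(t) = 35:
(35 - 18) / (95 - 18) = e^(-0.15t), so t = -ln(0.221)/0.15 ≈ 10.1 minutes.


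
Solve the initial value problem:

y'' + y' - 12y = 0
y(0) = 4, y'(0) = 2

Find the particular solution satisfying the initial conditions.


Characteristic roots of r² + r - 12 = 0 are -4, 3.
General solution y = c₁ e^(-4x) + c₂ e^(3x).
Apply y(0) = 4: c₁ + c₂ = 4. Apply y'(0) = 2: -4 c₁ + 3 c₂ = 2.
Solve: c₁ = 10/7, c₂ = 18/7.
Particular solution: y = (10/7)e^(-4x) + (18/7)e^(3x).


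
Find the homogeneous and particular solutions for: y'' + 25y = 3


Homogeneous part: r² + 25 = 0 ⇒ r = ±5i, so y_h = C₁cos(5x) + C₂sin(5x).
Try constant y_p = A; plug in: 25A = 3 ⇒ A = 3/25.
General solution: y = C₁cos(5x) + C₂sin(5x) + 3/25.


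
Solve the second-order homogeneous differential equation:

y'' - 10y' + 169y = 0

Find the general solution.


Characteristic equation: r² - 10r + 169 = 0.
Discriminant is negative; roots r = 5 ± 12i (complex conjugate pair).
General solution uses e^(α x)(C₁ cos(β x) + C₂ sin(β x)): y = e^(5x)(C₁cos(12x) + C₂sin(12x)).


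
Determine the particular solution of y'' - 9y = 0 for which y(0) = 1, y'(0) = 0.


Characteristic roots of r² - 9 = 0 are -3, 3.
General solution y = c₁ e^(-3x) + c₂ e^(3x).
Apply y(0) = 1: c₁ + c₂ = 1. Apply y'(0) = 0: -3 c₁ + 3 c₂ = 0.
Solve: c₁ = 1/2, c₂ = 1/2.
Particular solution: y = (1/2)e^(-3x) + (1/2)e^(3x).


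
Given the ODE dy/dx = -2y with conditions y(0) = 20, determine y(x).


General solution of y' = -2y is y = Ce^(-2x).
Apply y(0) = 20: C = 20.
Particular solution: y = 20e^(-2x).


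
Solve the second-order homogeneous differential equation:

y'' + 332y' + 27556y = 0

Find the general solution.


Characteristic equation: r² + 332r + 27556 = 0, i.e. (r + 166)² = 0.
Repeated root r = -166; include an x factor for the second linearly independent solution.
General solution: y = (C₁ + C₂x)e^(-166x).


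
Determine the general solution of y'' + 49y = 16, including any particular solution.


Homogeneous part: r² + 49 = 0 ⇒ r = ±7i, so y_h = C₁cos(7x) + C₂sin(7x).
Try constant y_p = A; plug in: 49A = 16 ⇒ A = 16/49.
General solution: y = C₁cos(7x) + C₂sin(7x) + 16/49.


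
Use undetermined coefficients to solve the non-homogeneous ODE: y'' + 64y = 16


Homogeneous part: r² + 64 = 0 ⇒ r = ±8i, so y_h = C₁cos(8x) + C₂sin(8x).
Try constant y_p = A; plug in: 64A = 16 ⇒ A = 1/4.
General solution: y = C₁cos(8x) + C₂sin(8x) + 1/4.


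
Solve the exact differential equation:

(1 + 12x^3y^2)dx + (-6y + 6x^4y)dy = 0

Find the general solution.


Check exactness: ∂M/∂y = 24x^3y and ∂N/∂x = 24x^3y; equal, so the equation is exact.
Integrate M with respect to x (treating y as constant): ∫M dx = x + 3x^4y^2 + h(y).
Differentiate w.r.t. y and set equal to N: the x-dependent terms already match, leaving h'(y) = -6y. Integrate: h(y) = -3y^2.
So F(x,y) = -3y^2 + x + 3x^4y^2.
General solution: -3y^2 + x + 3x^4y^2 = C.


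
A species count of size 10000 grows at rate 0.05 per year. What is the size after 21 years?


The ODE dP/dt = 0.05P has solution P(t) = P(0)e^(0.05t).
Substitute P(0) = 10000 and t = 21: P(21) = 10000 e^(1.05) ≈ 28577.


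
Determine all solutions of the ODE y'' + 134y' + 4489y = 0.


Characteristic equation: r² + 134r + 4489 = 0, i.e. (r + 67)² = 0.
Repeated root r = -67; include an x factor for the second linearly independent solution.
General solution: y = (C₁ + C₂x)e^(-67x).


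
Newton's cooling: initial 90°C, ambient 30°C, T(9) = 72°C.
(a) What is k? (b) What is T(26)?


Newton's law: T(t) = T_a + (T₀ - T_a)e^(-kt).
(a) Use T(9) = 72: (72 - 30)/(90 - 30) = e^(-k·9), so k = -ln(0.700)/9 ≈ 0.0396.
(b) Apply k to t = 26: T(26) = 30 + (60)e^(-1.030) ≈ 51.4°C.


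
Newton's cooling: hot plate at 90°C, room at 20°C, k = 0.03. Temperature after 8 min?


Newton's law: dT/dt = -k(T - T_a) has solution T(t) = T_a + (T₀ - T_a)e^(-kt).
Plug in T_a = 20, T₀ = 90, k = 0.03, t = 8: T(8) = 20 + (70)e^(-0.24) ≈ 75.1°C.


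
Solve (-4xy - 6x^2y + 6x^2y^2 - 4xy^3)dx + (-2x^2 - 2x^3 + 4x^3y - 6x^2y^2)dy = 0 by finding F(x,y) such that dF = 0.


Check exactness: ∂M/∂y = -4x - 6x^2 + 12x^2y - 12xy^2 and ∂N/∂x = -4x - 6x^2 + 12x^2y - 12xy^2; equal, so the equation is exact.
Integrate M with respect to x (treating y as constant): ∫M dx = -2x^2y - 2x^3y + 2x^3y^2 - 2x^2y^3 + h(y).
Differentiate w.r.t. y and set equal to N: all terms match, so h'(y) = 0 and h is a constant absorbed into C.
General solution: -2x^2y - 2x^3y + 2x^3y^2 - 2x^2y^3 = C.


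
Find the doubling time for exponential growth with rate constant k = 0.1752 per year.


Exponential growth: P(t) = P₀ e^(0.1752t). Set P(t)/P₀ = 2: e^(0.1752t) = 2.
Solve: t = ln(2)/0.1752 ≈ 3.96 years.


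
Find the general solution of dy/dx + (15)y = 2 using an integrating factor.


P(x) = 15, Q(x) = 2; integrating factor μ = e^(15x).
(μ y)' = 2e^(15x) ⇒ μ y = (2/15)e^(15x) + C.
Divide by μ: y = 2/15 + Ce^(-15x).


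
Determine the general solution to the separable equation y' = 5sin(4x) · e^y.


Separate: e^(-y) dy = 5sin(4x) dx.
Integrate: -e^(-y) = -(5/4)cos(4x) + C₀.
Rearrange: e^(-y) = (5/4)cos(4x) + C.


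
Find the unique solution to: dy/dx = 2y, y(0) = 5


General solution of y' = 2y is y = Ce^(2x).
Apply y(0) = 5: C = 5.
Particular solution: y = 5e^(2x).


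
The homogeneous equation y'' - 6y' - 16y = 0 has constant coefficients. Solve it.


Characteristic equation: r² - 6r - 16 = 0.
Factor: (r + 2)(r - 8) = 0 ⇒ r = -2, 8 (distinct real).
General solution: y = C₁e^(-2x) + C₂e^(8x).


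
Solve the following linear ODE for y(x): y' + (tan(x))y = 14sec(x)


P(x) = tan(x) ⇒ μ = e^(∫tan(x)dx) = sec(x).
(sec(x) y)' = 14sec²(x) ⇒ sec(x) y = 14tan(x) + C.
Multiply by cos(x): y = 14sin(x) + C·cos(x).


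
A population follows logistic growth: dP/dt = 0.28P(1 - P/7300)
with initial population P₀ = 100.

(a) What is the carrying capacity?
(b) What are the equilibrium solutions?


Logistic ODE dP/dt = 0.28P(1 - P/7300) has equilibria where dP/dt = 0, i.e. P = 0 or P = 7300.
The coefficient (1 - P/K) = 0 when P = K, identifying K = 7300 as the carrying capacity.
(a) K = 7300; (b) equilibria P = 0 and P = 7300.


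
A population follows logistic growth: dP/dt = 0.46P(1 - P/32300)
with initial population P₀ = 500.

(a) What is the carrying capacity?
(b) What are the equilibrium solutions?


Logistic ODE dP/dt = 0.46P(1 - P/32300) has equilibria where dP/dt = 0, i.e. P = 0 or P = 32300.
The coefficient (1 - P/K) = 0 when P = K, identifying K = 32300 as the carrying capacity.
(a) K = 32300; (b) equilibria P = 0 and P = 32300.


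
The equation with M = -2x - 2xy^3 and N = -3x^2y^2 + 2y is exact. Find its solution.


Check exactness: ∂M/∂y = -6xy^2 and ∂N/∂x = -6xy^2; equal, so the equation is exact.
Integrate M with respect to x (treating y as constant): ∫M dx = -x^2 - x^2y^3 + h(y).
Differentiate w.r.t. y and set equal to N: the x-dependent terms already match, leaving h'(y) = 2y. Integrate: h(y) = y^2.
So F(x,y) = -x^2 - x^2y^3 + y^2.
General solution: -x^2 - x^2y^3 + y^2 = C.


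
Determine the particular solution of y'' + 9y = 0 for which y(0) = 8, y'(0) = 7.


Characteristic roots of r² + 9 = 0 are ±3i, so y = C₁cos(3x) + C₂sin(3x).
Apply y(0) = 8: C₁ = 8. Differentiate and apply y'(0) = 7: 3·C₂ = 7, so C₂ = 7/3.
Particular solution: y = 8cos(3x) + (7/3)sin(3x).


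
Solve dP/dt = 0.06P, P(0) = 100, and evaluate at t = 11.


The ODE dP/dt = 0.06P has solution P(t) = P(0)e^(0.06t).
Substitute P(0) = 100 and t = 11: P(11) = 100 e^(0.66) ≈ 193.


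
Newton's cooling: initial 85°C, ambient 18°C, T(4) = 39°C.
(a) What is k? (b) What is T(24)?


Newton's law: T(t) = T_a + (T₀ - T_a)e^(-kt).
(a) Use T(4) = 39: (39 - 18)/(85 - 18) = e^(-k·4), so k = -ln(0.313)/4 ≈ 0.2900.
(b) Apply k to t = 24: T(24) = 18 + (67)e^(-6.961) ≈ 18.1°C.


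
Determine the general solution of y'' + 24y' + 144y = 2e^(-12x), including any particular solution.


Characteristic polynomial (r + 12)² = 0; repeated root r = -12.
y_h = (C₁ + C₂x)e^(-12x). Forcing matches the repeated root (resonance), so try y_p = Ax² e^(-12x).
Substitute and solve for A: 2A = 2, so A = 1.
General solution: y = (C₁ + C₂x + x²)e^(-12x).


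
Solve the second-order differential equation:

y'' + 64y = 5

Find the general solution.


Homogeneous part: r² + 64 = 0 ⇒ r = ±8i, so y_h = C₁cos(8x) + C₂sin(8x).
Try constant y_p = A; plug in: 64A = 5 ⇒ A = 5/64.
General solution: y = C₁cos(8x) + C₂sin(8x) + 5/64.


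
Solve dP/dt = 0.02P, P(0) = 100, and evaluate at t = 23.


The ODE dP/dt = 0.02P has solution P(t) = P(0)e^(0.02t).
Substitute P(0) = 100 and t = 23: P(23) = 100 e^(0.46) ≈ 158.


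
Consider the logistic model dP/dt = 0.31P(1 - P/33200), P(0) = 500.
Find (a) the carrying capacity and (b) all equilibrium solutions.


Logistic ODE dP/dt = 0.31P(1 - P/33200) has equilibria where dP/dt = 0, i.e. P = 0 or P = 33200.
The coefficient (1 - P/K) = 0 when P = K, identifying K = 33200 as the carrying capacity.
(a) K = 33200; (b) equilibria P = 0 and P = 33200.


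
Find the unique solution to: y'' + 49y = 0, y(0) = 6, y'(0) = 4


Characteristic roots of r² + 49 = 0 are ±7i, so y = C₁cos(7x) + C₂sin(7x).
Apply y(0) = 6: C₁ = 6. Differentiate and apply y'(0) = 4: 7·C₂ = 4, so C₂ = 4/7.
Particular solution: y = 6cos(7x) + (4/7)sin(7x).


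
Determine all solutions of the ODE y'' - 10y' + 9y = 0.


Characteristic equation: r² - 10r + 9 = 0.
Factor: (r - 9)(r - 1) = 0 ⇒ r = 9, 1 (distinct real).
General solution: y = C₁e^(9x) + C₂e^(x).


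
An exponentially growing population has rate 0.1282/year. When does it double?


Exponential growth: P(t) = P₀ e^(0.1282t). Set P(t)/P₀ = 2: e^(0.1282t) = 2.
Solve: t = ln(2)/0.1282 ≈ 5.41 years.


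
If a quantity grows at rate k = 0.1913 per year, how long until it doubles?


Exponential growth: P(t) = P₀ e^(0.1913t). Set P(t)/P₀ = 2: e^(0.1913t) = 2.
Solve: t = ln(2)/0.1913 ≈ 3.62 years.


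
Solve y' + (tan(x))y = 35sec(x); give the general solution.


P(x) = tan(x) ⇒ μ = e^(∫tan(x)dx) = sec(x).
(sec(x) y)' = 35sec²(x) ⇒ sec(x) y = 35tan(x) + C.
Multiply by cos(x): y = 35sin(x) + C·cos(x).


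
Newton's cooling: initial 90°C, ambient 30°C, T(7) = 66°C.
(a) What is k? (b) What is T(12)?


Newton's law: T(t) = T_a + (T₀ - T_a)e^(-kt).
(a) Use T(7) = 66: (66 - 30)/(90 - 30) = e^(-k·7), so k = -ln(0.600)/7 ≈ 0.0730.
(b) Apply k to t = 12: T(12) = 30 + (60)e^(-0.876) ≈ 55.0°C.


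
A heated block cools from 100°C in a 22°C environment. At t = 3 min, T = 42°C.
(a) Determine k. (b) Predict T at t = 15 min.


Newton's law: T(t) = T_a + (T₀ - T_a)e^(-kt).
(a) Use T(3) = 42: (42 - 22)/(100 - 22) = e^(-k·3), so k = -ln(0.256)/3 ≈ 0.4537.
(b) Apply k to t = 15: T(15) = 22 + (78)e^(-6.805) ≈ 22.1°C.


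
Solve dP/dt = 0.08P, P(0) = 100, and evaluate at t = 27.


The ODE dP/dt = 0.08P has solution P(t) = P(0)e^(0.08t).
Substitute P(0) = 100 and t = 27: P(27) = 100 e^(2.16) ≈ 867.


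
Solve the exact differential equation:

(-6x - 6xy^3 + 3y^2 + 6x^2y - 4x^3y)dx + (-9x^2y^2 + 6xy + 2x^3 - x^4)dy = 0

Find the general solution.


Check exactness: ∂M/∂y = -18xy^2 + 6y + 6x^2 - 4x^3 and ∂N/∂x = -18xy^2 + 6y + 6x^2 - 4x^3; equal, so the equation is exact.
Integrate M with respect to x (treating y as constant): ∫M dx = -3x^2 - 3x^2y^3 + 3xy^2 + 2x^3y - x^4y + h(y).
Differentiate w.r.t. y and set equal to N: all terms match, so h'(y) = 0 and h is a constant absorbed into C.
General solution: -3x^2 - 3x^2y^3 + 3xy^2 + 2x^3y - x^4y = C.


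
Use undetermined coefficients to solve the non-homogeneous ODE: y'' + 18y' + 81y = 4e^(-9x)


Characteristic polynomial (r + 9)² = 0; repeated root r = -9.
y_h = (C₁ + C₂x)e^(-9x). Forcing matches the repeated root (resonance), so try y_p = Ax² e^(-9x).
Substitute and solve for A: 2A = 4, so A = 2.
General solution: y = (C₁ + C₂x + 2x²)e^(-9x).


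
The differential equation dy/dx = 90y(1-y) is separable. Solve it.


Separate: dy/[y(1-y)] = 90 dx.
Partial fractions: 1/[y(1-y)] = 1/y + 1/(1-y).
Integrate: ln|y/(1-y)| = 90x + C₀.
Solve for y: y = 1/(1 + Ce^(-90x)).


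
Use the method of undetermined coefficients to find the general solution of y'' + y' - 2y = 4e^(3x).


Characteristic roots of r² + r - 2 = 0 are -2, 1.
y_h = C₁e^(-2x) + C₂e^(x).
Forcing exponent 3 is not a characteristic root; try y_p = Ae^(3x).
Substitute: A·(9 + (1)·3 + (-2)) = A·10 = 4, so A = 2/5.
General solution: y = C₁e^(-2x) + C₂e^(x) + (2/5)e^(3x).


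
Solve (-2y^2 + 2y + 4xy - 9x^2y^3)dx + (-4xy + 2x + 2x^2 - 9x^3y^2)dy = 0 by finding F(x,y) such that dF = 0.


Check exactness: ∂M/∂y = -4y + 2 + 4x - 27x^2y^2 and ∂N/∂x = -4y + 2 + 4x - 27x^2y^2; equal, so the equation is exact.
Integrate M with respect to x (treating y as constant): ∫M dx = -2xy^2 + 2xy + 2x^2y - 3x^3y^3 + h(y).
Differentiate w.r.t. y and set equal to N: all terms match, so h'(y) = 0 and h is a constant absorbed into C.
General solution: -2xy^2 + 2xy + 2x^2y - 3x^3y^3 = C.


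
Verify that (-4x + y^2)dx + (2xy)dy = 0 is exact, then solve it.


Check exactness: ∂M/∂y = 2y and ∂N/∂x = 2y; equal, so the equation is exact.
Integrate M with respect to x (treating y as constant): ∫M dx = -2x^2 + xy^2 + h(y).
Differentiate w.r.t. y and set equal to N: all terms match, so h'(y) = 0 and h is a constant absorbed into C.
General solution: -2x^2 + xy^2 = C.


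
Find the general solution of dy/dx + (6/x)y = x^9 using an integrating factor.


P(x) = 6/x ⇒ μ = x^6.
(x^6 y)' = x^6·x^9 = x^15.
Integrate: x^6 y = x^16/(16) + C.
Solve for y: y = (1/16)x^10 + C/x^6.


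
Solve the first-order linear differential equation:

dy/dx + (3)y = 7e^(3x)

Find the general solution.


P(x) = 3 ⇒ μ = e^(3x).
(μ y)' = 7e^(6x) ⇒ μ y = (7/6)e^(6x) + C.
Divide by μ: y = (7/6)e^(3x) + Ce^(-3x).


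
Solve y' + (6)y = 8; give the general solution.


P(x) = 6, Q(x) = 8; integrating factor μ = e^(6x).
(μ y)' = 8e^(6x) ⇒ μ y = (4/3)e^(6x) + C.
Divide by μ: y = 4/3 + Ce^(-6x).


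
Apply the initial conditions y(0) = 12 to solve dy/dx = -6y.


General solution of y' = -6y is y = Ce^(-6x).
Apply y(0) = 12: C = 12.
Particular solution: y = 12e^(-6x).


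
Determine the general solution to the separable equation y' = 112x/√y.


Separate: √y dy = 112x dx.
Integrate: (2/3)y^(3/2) = 56x² + C.


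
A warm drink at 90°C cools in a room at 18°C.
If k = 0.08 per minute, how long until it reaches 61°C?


From T(t) = T_a + (T₀ - T_a)e^(-kt), set T(t) = 61:
(61 - 18) / (90 - 18) = e^(-0.08t), so t = -ln(0.597)/0.08 ≈ 6.4 minutes.


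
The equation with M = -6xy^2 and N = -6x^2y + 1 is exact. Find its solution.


Check exactness: ∂M/∂y = -12xy and ∂N/∂x = -12xy; equal, so the equation is exact.
Integrate M with respect to x (treating y as constant): ∫M dx = -3x^2y^2 + h(y).
Differentiate w.r.t. y and set equal to N: the x-dependent terms already match, leaving h'(y) = 1. Integrate: h(y) = y.
So F(x,y) = -3x^2y^2 + y.
General solution: -3x^2y^2 + y = C.


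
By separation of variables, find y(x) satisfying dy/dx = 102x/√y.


Separate: √y dy = 102x dx.
Integrate: (2/3)y^(3/2) = 51x² + C.


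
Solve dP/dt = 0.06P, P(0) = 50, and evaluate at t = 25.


The ODE dP/dt = 0.06P has solution P(t) = P(0)e^(0.06t).
Substitute P(0) = 50 and t = 25: P(25) = 50 e^(1.50) ≈ 224.


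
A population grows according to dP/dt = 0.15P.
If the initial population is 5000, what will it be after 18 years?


The ODE dP/dt = 0.15P has solution P(t) = P(0)e^(0.15t).
Substitute P(0) = 5000 and t = 18: P(18) = 5000 e^(2.70) ≈ 74399.


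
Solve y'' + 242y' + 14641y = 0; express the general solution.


Characteristic equation: r² + 242r + 14641 = 0, i.e. (r + 121)² = 0.
Repeated root r = -121; include an x factor for the second linearly independent solution.
General solution: y = (C₁ + C₂x)e^(-121x).


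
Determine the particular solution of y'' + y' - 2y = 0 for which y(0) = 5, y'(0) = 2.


Characteristic roots of r² + r - 2 = 0 are 1, -2.
General solution y = c₁ e^(x) + c₂ e^(-2x).
Apply y(0) = 5: c₁ + c₂ = 5. Apply y'(0) = 2: 1 c₁ - 2 c₂ = 2.
Solve: c₁ = 4, c₂ = 1.
Particular solution: y = 4e^(x) + e^(-2x).


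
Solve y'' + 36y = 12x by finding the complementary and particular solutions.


Homogeneous: r² + 36 = 0 ⇒ r = ±6i, y_h = C₁cos(6x) + C₂sin(6x).
Polynomial forcing; try y_p = Ax + B. Then y_p'' + 36 y_p = 36(Ax + B) = 12x, so B = 0 and A = 1/3.
General solution: y = C₁cos(6x) + C₂sin(6x) + (1/3)x.


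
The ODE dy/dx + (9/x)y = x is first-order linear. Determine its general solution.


P(x) = 9/x ⇒ μ = x^9.
(x^9 y)' = x^10 ⇒ x^9 y = x^11/(11) + C.
Solve for y: y = (1/11)x^2 + C/x^9.


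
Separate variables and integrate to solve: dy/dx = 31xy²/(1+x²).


Separate: dy/y² = 31x/(1+x²) dx.
Integrate LHS: ∫ dy/y² = -1/y.
Integrate RHS via u = 1+x²: (31/2)ln(1+x²) + C.
Result: -1/y = (31/2)ln(1+x²) + C.


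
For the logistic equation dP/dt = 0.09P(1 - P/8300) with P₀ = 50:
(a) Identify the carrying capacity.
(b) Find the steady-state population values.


Logistic ODE dP/dt = 0.09P(1 - P/8300) has equilibria where dP/dt = 0, i.e. P = 0 or P = 8300.
The coefficient (1 - P/K) = 0 when P = K, identifying K = 8300 as the carrying capacity.
(a) K = 8300; (b) equilibria P = 0 and P = 8300.


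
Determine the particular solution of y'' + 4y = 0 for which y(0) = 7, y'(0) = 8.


Characteristic roots of r² + 4 = 0 are ±2i, so y = C₁cos(2x) + C₂sin(2x).
Apply y(0) = 7: C₁ = 7. Differentiate and apply y'(0) = 8: 2·C₂ = 8, so C₂ = 4.
Particular solution: y = 7cos(2x) + 4sin(2x).


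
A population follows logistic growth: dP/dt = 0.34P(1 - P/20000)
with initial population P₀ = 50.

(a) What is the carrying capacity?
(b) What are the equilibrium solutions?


Logistic ODE dP/dt = 0.34P(1 - P/20000) has equilibria where dP/dt = 0, i.e. P = 0 or P = 20000.
The coefficient (1 - P/K) = 0 when P = K, identifying K = 20000 as the carrying capacity.
(a) K = 20000; (b) equilibria P = 0 and P = 20000.


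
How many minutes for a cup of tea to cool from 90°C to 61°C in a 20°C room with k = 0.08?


From T(t) = T_a + (T₀ - T_a)e^(-kt), set T(t) = 61:
(61 - 20) / (90 - 20) = e^(-0.08t), so t = -ln(0.586)/0.08 ≈ 6.7 minutes.


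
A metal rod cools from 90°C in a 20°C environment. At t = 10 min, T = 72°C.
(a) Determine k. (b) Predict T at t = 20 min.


Newton's law: T(t) = T_a + (T₀ - T_a)e^(-kt).
(a) Use T(10) = 72: (72 - 20)/(90 - 20) = e^(-k·10), so k = -ln(0.743)/10 ≈ 0.0297.
(b) Apply k to t = 20: T(20) = 20 + (70)e^(-0.595) ≈ 58.6°C.


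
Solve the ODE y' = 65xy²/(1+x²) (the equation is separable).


Separate: dy/y² = 65x/(1+x²) dx.
Integrate LHS: ∫ dy/y² = -1/y.
Integrate RHS via u = 1+x²: (65/2)ln(1+x²) + C.
Result: -1/y = (65/2)ln(1+x²) + C.


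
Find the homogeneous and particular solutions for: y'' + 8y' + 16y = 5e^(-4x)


Characteristic polynomial (r + 4)² = 0; repeated root r = -4.
y_h = (C₁ + C₂x)e^(-4x). Forcing matches the repeated root (resonance), so try y_p = Ax² e^(-4x).
Substitute and solve for A: 2A = 5, so A = 5/2.
General solution: y = (C₁ + C₂x + (5/2)x²)e^(-4x).


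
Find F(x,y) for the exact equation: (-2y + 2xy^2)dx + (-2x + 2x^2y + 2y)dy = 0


Check exactness: ∂M/∂y = -2 + 4xy and ∂N/∂x = -2 + 4xy; equal, so the equation is exact.
Integrate M with respect to x (treating y as constant): ∫M dx = -2xy + x^2y^2 + h(y).
Differentiate w.r.t. y and set equal to N: the x-dependent terms already match, leaving h'(y) = 2y. Integrate: h(y) = y^2.
So F(x,y) = -2xy + x^2y^2 + y^2.
General solution: -2xy + x^2y^2 + y^2 = C.


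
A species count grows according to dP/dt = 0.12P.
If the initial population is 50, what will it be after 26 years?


The ODE dP/dt = 0.12P has solution P(t) = P(0)e^(0.12t).
Substitute P(0) = 50 and t = 26: P(26) = 50 e^(3.12) ≈ 1132.


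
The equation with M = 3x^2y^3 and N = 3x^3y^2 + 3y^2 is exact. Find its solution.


Check exactness: ∂M/∂y = 9x^2y^2 and ∂N/∂x = 9x^2y^2; equal, so the equation is exact.
Integrate M with respect to x (treating y as constant): ∫M dx = x^3y^3 + h(y).
Differentiate w.r.t. y and set equal to N: the x-dependent terms already match, leaving h'(y) = 3y^2. Integrate: h(y) = y^3.
So F(x,y) = x^3y^3 + y^3.
General solution: x^3y^3 + y^3 = C.


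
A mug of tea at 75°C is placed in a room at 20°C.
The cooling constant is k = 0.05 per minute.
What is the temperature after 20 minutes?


Newton's law: dT/dt = -k(T - T_a) has solution T(t) = T_a + (T₀ - T_a)e^(-kt).
Plug in T_a = 20, T₀ = 75, k = 0.05, t = 20: T(20) = 20 + (55)e^(-1.00) ≈ 40.2°C.
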